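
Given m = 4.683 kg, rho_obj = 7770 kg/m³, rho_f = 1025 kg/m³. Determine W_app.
Formula: W_{app} = mg\left(1 - \frac{\rho_f}{\rho_{obj}}\right)
W_app = 4.683·9.81·(1 − 1025/7770) = 39.88 N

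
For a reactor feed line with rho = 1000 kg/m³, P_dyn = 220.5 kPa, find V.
Formula: P_{dyn} = \frac{1}{2} \rho V^2
Substituting knowns: 220.5 = 0.5·1000·V²/1000
Solving for V: V = √(2·(220.5·1000)/1000) = 21 m/s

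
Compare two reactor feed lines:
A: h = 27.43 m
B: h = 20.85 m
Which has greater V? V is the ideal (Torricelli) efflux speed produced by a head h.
V(A) = 23.2 m/s, V(B) = 20.23 m/s. Answer: A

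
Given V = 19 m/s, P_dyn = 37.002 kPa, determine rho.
Formula: P_{dyn} = \frac{1}{2} \rho V^2
Substituting knowns: 37.002 = 0.5·rho·19²/1000
Solving for rho: rho = 2·(37.002·1000)/19² = 205 kg/m³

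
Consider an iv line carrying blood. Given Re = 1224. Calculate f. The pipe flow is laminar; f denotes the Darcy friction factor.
Formula: f = \frac{64}{Re}
f = 64/1224 = 0.05229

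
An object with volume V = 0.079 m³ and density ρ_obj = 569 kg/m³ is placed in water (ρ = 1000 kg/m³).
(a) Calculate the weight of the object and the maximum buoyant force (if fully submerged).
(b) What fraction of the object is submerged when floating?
(a) W=rho_obj*g*V=569*9.81*0.079=441.0 N; F_B(max)=rho*g*V=1000*9.81*0.079=775.0 N
(b) Floating fraction=rho_obj/rho=569/1000=0.569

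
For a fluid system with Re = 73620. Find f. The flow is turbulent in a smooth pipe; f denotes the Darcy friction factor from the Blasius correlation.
Formula: f = \frac{0.316}{Re^{0.25}}
f = 0.316/73620^0.25 = 0.01918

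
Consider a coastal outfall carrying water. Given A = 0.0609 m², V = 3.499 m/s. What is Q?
Formula: Q = A V
Q = 0.0609·3.499·1000 = 213.1 L/s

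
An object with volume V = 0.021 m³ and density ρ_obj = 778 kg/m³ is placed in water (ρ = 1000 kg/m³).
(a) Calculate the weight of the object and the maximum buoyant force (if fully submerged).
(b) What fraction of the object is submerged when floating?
(a) W=rho_obj*g*V=778*9.81*0.021=160.3 N; F_B(max)=rho*g*V=1000*9.81*0.021=206.0 N
(b) Floating fraction=rho_obj/rho=778/1000=0.778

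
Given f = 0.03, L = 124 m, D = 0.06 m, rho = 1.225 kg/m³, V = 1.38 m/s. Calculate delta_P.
Formula: \Delta P = f \frac{L}{D} \frac{\rho V^2}{2}
delta_P = 0.03·(124/0.06)·0.5·1.225·1.38²/1000 = 0.07232 kPa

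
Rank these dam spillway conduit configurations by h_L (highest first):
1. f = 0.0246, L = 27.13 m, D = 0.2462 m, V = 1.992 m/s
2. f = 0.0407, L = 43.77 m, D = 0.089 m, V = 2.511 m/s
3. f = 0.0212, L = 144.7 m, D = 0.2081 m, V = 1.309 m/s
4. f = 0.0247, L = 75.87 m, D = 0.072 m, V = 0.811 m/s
Case 1: h_L = 0.5482 m
Case 2: h_L = 6.432 m
Case 3: h_L = 1.287 m
Case 4: h_L = 0.8725 m
Ranking (highest first): 2, 3, 4, 1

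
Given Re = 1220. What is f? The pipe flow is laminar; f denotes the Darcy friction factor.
Formula: f = \frac{64}{Re}
f = 64/1220 = 0.05246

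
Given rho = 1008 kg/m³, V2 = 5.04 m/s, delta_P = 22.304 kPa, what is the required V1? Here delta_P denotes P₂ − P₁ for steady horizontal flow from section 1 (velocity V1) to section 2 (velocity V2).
Formula: \Delta P = \frac{1}{2} \rho (V_1^2 - V_2^2)
Substituting knowns: 22.304 = 0.5·1008·(V1² − 5.04²)/1000
Solving for V1: V1 = √(5.04² + 2·(22.304·1000)/1008) = 8.346 m/s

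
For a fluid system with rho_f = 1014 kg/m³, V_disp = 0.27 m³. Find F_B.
Formula: F_B = \rho_f g V_{disp}
F_B = 1014·9.81·0.27 = 2686 N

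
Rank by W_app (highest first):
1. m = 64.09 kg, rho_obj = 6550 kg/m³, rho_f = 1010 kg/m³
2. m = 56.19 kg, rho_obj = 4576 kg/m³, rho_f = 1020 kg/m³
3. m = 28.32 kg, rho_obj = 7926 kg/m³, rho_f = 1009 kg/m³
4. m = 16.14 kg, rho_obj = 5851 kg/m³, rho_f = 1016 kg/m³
Case 1: W_app = 531.8 N
Case 2: W_app = 428.4 N
Case 3: W_app = 242.5 N
Case 4: W_app = 130.8 N
Ranking (highest first): 1, 2, 3, 4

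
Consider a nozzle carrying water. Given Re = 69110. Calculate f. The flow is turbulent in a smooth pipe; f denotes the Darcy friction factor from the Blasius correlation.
Formula: f = \frac{0.316}{Re^{0.25}}
f = 0.316/69110^0.25 = 0.01949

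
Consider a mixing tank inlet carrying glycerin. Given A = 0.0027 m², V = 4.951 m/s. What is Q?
Formula: Q = A V
Q = 0.0027·4.951·1000 = 13.37 L/s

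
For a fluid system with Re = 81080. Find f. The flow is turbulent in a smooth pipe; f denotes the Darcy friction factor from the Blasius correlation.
Formula: f = \frac{0.316}{Re^{0.25}}
f = 0.316/81080^0.25 = 0.01873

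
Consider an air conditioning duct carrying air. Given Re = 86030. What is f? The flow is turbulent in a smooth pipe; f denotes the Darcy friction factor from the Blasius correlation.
Formula: f = \frac{0.316}{Re^{0.25}}
f = 0.316/86030^0.25 = 0.01845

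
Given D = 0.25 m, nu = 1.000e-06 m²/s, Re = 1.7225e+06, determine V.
Formula: Re = \frac{V D}{\nu}
Substituting knowns: 1.7225e+06 = V·0.25/1.000e-06
Solving for V: V = 1.7225e+06·1.000e-06/0.25 = 6.89 m/s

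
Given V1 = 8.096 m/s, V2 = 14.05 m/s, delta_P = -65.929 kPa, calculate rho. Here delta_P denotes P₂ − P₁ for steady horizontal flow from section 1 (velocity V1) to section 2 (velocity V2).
Formula: \Delta P = \frac{1}{2} \rho (V_1^2 - V_2^2)
Substituting knowns: -65.929 = 0.5·rho·(8.096² − 14.05²)/1000
Solving for rho: rho = 2·(-65.929·1000)/(8.096² − 14.05²) = 1000 kg/m³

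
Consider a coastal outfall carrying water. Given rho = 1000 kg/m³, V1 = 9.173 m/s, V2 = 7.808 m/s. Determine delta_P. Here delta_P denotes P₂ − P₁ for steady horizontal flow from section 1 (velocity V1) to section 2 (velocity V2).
Formula: \Delta P = \frac{1}{2} \rho (V_1^2 - V_2^2)
delta_P = 0.5·1000·(9.173² − 7.808²)/1000 = 11.59 kPa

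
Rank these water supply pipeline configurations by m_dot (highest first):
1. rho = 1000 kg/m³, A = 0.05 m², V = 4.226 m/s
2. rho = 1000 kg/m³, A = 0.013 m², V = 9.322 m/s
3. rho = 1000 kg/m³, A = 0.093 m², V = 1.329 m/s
Case 1: m_dot = 211.3 kg/s
Case 2: m_dot = 121.2 kg/s
Case 3: m_dot = 123.6 kg/s
Ranking (highest first): 1, 3, 2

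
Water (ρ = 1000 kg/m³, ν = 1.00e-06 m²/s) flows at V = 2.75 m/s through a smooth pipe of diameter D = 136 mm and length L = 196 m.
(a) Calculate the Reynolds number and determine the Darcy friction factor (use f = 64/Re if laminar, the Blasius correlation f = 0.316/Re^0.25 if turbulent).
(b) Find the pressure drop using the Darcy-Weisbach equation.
(a) Re = V·D/ν = 2.75·0.136/1.00e-06 = 374000 → turbulent (Re > 4000); f = 0.316/Re^0.25 = 0.316/374000^0.25 = 0.012778 (Blasius is strictly valid for Re ≲ 1e5; used here as the smooth-pipe estimate the problem specifies)
(b) Darcy-Weisbach: ΔP = f·(L/D)·½ρV²/1000 = 0.012778·(196/0.136)·½·1000·2.75²/1000 = 69.63 kPa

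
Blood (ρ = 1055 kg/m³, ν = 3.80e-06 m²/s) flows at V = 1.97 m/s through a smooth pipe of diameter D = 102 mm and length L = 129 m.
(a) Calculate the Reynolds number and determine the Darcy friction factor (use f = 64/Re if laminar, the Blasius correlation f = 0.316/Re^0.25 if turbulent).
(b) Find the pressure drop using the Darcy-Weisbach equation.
(a) Re = V·D/ν = 1.97·0.102/3.80e-06 = 52879 → turbulent (Re > 4000); f = 0.316/Re^0.25 = 0.316/52879^0.25 = 0.020838
(b) Darcy-Weisbach: ΔP = f·(L/D)·½ρV²/1000 = 0.020838·(129/0.102)·½·1055·1.97²/1000 = 53.95 kPa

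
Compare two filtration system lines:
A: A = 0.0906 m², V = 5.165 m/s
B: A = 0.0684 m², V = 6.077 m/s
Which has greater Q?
Q(A) = 467.9 L/s, Q(B) = 415.7 L/s. Answer: A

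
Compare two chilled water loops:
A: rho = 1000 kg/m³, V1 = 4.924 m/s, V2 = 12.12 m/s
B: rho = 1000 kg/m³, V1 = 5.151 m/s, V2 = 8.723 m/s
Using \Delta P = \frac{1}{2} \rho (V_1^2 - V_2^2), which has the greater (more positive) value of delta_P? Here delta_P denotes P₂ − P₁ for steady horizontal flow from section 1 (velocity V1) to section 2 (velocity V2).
delta_P(A) = -61.32 kPa, delta_P(B) = -24.78 kPa. Answer: B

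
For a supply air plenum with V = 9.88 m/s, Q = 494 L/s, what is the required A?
Formula: Q = A V
Substituting knowns: 494 = A·9.88·1000
Solving for A: A = (494/1000)/9.88 = 0.05 m²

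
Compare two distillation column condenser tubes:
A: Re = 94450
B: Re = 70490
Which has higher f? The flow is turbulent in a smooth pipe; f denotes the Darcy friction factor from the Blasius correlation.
f(A) = 0.01803, f(B) = 0.01939. Answer: B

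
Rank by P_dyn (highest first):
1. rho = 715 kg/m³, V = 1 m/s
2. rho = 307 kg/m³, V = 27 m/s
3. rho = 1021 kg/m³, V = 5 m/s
Case 1: P_dyn = 0.3575 kPa
Case 2: P_dyn = 111.9 kPa
Case 3: P_dyn = 12.76 kPa
Ranking (highest first): 2, 3, 1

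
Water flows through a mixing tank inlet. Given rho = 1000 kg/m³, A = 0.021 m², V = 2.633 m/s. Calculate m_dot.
Formula: \dot{m} = \rho A V
m_dot = 1000·0.021·2.633 = 55.29 kg/s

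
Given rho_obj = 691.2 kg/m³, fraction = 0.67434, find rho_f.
Formula: f_{sub} = \frac{\rho_{obj}}{\rho_f}
Substituting knowns: 0.67434 = 691.2/rho_f
Solving for rho_f: rho_f = 691.2/0.67434 = 1025 kg/m³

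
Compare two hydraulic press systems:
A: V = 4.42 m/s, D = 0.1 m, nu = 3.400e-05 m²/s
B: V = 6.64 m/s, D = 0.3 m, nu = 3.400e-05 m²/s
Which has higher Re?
Re(A) = 13000, Re(B) = 58588. Answer: B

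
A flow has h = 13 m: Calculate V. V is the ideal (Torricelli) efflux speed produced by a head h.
Formula: V = \sqrt{2 g h}
V = √(2·9.81·13) = 15.97 m/s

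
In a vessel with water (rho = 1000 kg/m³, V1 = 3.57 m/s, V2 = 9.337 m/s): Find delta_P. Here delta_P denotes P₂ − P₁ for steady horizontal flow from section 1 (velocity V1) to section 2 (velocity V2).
Formula: \Delta P = \frac{1}{2} \rho (V_1^2 - V_2^2)
delta_P = 0.5·1000·(3.57² − 9.337²)/1000 = -37.22 kPa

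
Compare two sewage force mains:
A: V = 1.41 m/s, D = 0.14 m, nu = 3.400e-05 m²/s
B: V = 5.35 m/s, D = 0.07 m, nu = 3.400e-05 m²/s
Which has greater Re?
Re(A) = 5806, Re(B) = 11015. Answer: B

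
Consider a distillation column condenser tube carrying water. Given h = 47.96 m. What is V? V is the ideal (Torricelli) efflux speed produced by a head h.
Formula: V = \sqrt{2 g h}
V = √(2·9.81·47.96) = 30.68 m/s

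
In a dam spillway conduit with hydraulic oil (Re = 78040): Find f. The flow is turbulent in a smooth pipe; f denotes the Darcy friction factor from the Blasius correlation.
Formula: f = \frac{0.316}{Re^{0.25}}
f = 0.316/78040^0.25 = 0.01891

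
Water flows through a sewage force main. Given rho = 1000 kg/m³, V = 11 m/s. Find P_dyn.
Formula: P_{dyn} = \frac{1}{2} \rho V^2
P_dyn = 0.5·1000·11²/1000 = 60.5 kPa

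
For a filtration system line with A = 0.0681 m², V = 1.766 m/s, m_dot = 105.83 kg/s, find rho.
Formula: \dot{m} = \rho A V
Substituting knowns: 105.83 = rho·0.0681·1.766
Solving for rho: rho = 105.83/(0.0681·1.766) = 880 kg/m³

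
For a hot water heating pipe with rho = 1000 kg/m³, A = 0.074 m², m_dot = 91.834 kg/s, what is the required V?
Formula: \dot{m} = \rho A V
Substituting knowns: 91.834 = 1000·0.074·V
Solving for V: V = 91.834/(1000·0.074) = 1.241 m/s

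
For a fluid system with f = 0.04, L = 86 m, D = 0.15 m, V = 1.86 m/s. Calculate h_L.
Formula: h_L = f \frac{L}{D} \frac{V^2}{2g}
h_L = 0.04·(86/0.15)·1.86²/(2·9.81) = 4.044 m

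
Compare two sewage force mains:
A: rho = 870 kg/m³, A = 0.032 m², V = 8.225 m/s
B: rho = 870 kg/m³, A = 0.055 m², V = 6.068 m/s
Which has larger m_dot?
m_dot(A) = 229 kg/s, m_dot(B) = 290.4 kg/s. Answer: B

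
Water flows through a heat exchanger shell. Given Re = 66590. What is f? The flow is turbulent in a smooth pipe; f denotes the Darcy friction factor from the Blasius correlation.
Formula: f = \frac{0.316}{Re^{0.25}}
f = 0.316/66590^0.25 = 0.01967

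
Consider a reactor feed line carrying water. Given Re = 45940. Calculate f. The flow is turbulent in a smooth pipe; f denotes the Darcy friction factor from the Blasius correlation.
Formula: f = \frac{0.316}{Re^{0.25}}
f = 0.316/45940^0.25 = 0.02158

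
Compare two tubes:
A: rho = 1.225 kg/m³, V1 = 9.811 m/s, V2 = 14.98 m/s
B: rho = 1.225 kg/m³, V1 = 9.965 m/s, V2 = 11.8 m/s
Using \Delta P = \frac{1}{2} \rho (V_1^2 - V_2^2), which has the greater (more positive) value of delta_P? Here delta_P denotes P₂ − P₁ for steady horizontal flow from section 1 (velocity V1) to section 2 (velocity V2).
delta_P(A) = -0.07849 kPa, delta_P(B) = -0.02446 kPa. Answer: B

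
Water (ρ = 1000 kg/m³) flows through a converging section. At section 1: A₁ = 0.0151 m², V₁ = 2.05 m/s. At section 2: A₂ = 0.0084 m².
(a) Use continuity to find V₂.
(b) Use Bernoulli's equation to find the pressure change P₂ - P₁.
(a) Continuity: A₁V₁=A₂V₂ -> V₂=A₁V₁/A₂=0.0151*2.05/0.0084=3.69 m/s
(b) Bernoulli: P₂-P₁=0.5*rho*(V₁^2-V₂^2)/1000=0.5*1000*(2.05^2-3.69^2)/1000=-4.707 kPa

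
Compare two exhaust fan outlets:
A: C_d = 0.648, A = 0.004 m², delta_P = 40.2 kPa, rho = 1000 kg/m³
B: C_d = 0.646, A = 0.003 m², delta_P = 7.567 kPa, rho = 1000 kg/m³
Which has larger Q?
Q(A) = 23.24 L/s, Q(B) = 7.539 L/s. Answer: A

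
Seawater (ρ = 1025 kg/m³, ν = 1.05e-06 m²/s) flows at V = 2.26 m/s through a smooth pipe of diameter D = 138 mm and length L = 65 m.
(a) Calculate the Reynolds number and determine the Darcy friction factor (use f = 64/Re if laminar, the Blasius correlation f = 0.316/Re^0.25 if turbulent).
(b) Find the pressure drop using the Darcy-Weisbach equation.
(a) Re = V·D/ν = 2.26·0.138/1.05e-06 = 297030 → turbulent (Re > 4000); f = 0.316/Re^0.25 = 0.316/297030^0.25 = 0.013536 (Blasius is strictly valid for Re ≲ 1e5; used here as the smooth-pipe estimate the problem specifies)
(b) Darcy-Weisbach: ΔP = f·(L/D)·½ρV²/1000 = 0.013536·(65/0.138)·½·1025·2.26²/1000 = 16.69 kPa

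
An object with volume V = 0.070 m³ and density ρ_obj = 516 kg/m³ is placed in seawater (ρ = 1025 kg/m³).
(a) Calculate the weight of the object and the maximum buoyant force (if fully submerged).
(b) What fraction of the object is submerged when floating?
(a) W=rho_obj*g*V=516*9.81*0.070=354.3 N; F_B(max)=rho*g*V=1025*9.81*0.070=703.9 N
(b) Floating fraction=rho_obj/rho=516/1025=0.503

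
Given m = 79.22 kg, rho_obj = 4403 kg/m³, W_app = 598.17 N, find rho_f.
Formula: W_{app} = mg\left(1 - \frac{\rho_f}{\rho_{obj}}\right)
Substituting knowns: 598.17 = 79.22·9.81·(1 − rho_f/4403)
Solving for rho_f: rho_f = 4403·(1 − 598.17/(79.22·9.81)) = 1014 kg/m³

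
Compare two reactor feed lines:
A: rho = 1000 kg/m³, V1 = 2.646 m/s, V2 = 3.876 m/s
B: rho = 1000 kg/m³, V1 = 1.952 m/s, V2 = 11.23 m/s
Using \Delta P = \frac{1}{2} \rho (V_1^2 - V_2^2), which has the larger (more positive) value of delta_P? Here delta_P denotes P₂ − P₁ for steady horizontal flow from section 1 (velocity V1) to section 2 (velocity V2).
delta_P(A) = -4.011 kPa, delta_P(B) = -61.15 kPa. Answer: A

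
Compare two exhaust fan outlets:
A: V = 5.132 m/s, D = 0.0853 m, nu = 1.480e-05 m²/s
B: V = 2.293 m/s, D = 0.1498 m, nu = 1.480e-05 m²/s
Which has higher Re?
Re(A) = 29578, Re(B) = 23209. Answer: A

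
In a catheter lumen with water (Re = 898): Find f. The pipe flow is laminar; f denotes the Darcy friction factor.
Formula: f = \frac{64}{Re}
f = 64/898 = 0.07127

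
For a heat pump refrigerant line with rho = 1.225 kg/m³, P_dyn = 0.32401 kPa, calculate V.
Formula: P_{dyn} = \frac{1}{2} \rho V^2
Substituting knowns: 0.32401 = 0.5·1.225·V²/1000
Solving for V: V = √(2·(0.32401·1000)/1.225) = 23 m/s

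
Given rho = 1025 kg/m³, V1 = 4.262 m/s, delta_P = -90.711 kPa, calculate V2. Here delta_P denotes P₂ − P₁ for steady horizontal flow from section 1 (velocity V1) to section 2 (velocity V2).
Formula: \Delta P = \frac{1}{2} \rho (V_1^2 - V_2^2)
Substituting knowns: -90.711 = 0.5·1025·(4.262² − V2²)/1000
Solving for V2: V2 = √(4.262² − 2·(-90.711·1000)/1025) = 13.97 m/s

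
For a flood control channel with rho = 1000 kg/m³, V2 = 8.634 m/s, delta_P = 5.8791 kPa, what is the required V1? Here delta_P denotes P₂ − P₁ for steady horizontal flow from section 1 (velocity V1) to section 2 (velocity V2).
Formula: \Delta P = \frac{1}{2} \rho (V_1^2 - V_2^2)
Substituting knowns: 5.8791 = 0.5·1000·(V1² − 8.634²)/1000
Solving for V1: V1 = √(8.634² + 2·(5.8791·1000)/1000) = 9.29 m/s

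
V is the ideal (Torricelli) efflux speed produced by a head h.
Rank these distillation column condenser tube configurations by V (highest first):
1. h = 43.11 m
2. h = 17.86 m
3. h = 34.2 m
Case 1: V = 29.08 m/s
Case 2: V = 18.72 m/s
Case 3: V = 25.9 m/s
Ranking (highest first): 1, 3, 2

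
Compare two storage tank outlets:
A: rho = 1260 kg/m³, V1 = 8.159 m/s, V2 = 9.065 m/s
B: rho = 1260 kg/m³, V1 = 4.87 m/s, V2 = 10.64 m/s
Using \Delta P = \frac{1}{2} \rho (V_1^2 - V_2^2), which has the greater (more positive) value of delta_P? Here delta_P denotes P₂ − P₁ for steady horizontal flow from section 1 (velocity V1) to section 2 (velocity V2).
delta_P(A) = -9.831 kPa, delta_P(B) = -56.38 kPa. Answer: A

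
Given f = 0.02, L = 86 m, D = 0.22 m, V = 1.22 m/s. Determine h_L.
Formula: h_L = f \frac{L}{D} \frac{V^2}{2g}
h_L = 0.02·(86/0.22)·1.22²/(2·9.81) = 0.5931 m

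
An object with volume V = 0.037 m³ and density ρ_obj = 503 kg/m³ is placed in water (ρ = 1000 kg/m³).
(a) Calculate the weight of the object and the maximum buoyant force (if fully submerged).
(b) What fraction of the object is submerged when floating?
(a) W=rho_obj*g*V=503*9.81*0.037=182.6 N; F_B(max)=rho*g*V=1000*9.81*0.037=363.0 N
(b) Floating fraction=rho_obj/rho=503/1000=0.503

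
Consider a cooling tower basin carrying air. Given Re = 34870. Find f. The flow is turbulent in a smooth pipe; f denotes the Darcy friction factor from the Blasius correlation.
Formula: f = \frac{0.316}{Re^{0.25}}
f = 0.316/34870^0.25 = 0.02312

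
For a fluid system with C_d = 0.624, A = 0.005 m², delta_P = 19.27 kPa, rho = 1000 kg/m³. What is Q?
Formula: Q = C_d A \sqrt{\frac{2 \Delta P}{\rho}}
Q = 0.624·0.005·√(2·(19.27·1000)/1000)·1000 = 19.37 L/s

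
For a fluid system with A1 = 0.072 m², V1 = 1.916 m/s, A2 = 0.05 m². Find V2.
Formula: V_2 = \frac{A_1 V_1}{A_2}
V2 = 0.072·1.916/0.05 = 2.759 m/s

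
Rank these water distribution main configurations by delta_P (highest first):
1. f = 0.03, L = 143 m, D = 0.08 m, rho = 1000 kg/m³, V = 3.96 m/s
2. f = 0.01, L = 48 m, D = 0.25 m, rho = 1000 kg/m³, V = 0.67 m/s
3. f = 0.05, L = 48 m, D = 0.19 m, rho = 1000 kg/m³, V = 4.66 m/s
Case 1: delta_P = 420.5 kPa
Case 2: delta_P = 0.4309 kPa
Case 3: delta_P = 137.2 kPa
Ranking (highest first): 1, 3, 2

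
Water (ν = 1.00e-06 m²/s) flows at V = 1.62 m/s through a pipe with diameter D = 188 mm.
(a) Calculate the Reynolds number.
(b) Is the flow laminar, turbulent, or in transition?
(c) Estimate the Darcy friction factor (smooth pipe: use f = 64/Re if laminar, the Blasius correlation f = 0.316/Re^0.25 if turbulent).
(a) Re = V·D/ν = 1.62·0.188/1.00e-06 = 304560
(b) Flow regime: turbulent (Re > 4000)
(c) Friction factor: f = 0.316/Re^0.25 = 0.316/304560^0.25 = 0.01345 (Blasius is strictly valid for Re ≲ 1e5; used here as the smooth-pipe estimate the problem specifies)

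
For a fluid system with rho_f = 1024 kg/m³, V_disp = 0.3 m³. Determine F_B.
Formula: F_B = \rho_f g V_{disp}
F_B = 1024·9.81·0.3 = 3014 N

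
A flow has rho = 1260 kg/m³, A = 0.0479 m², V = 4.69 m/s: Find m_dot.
Formula: \dot{m} = \rho A V
m_dot = 1260·0.0479·4.69 = 283.1 kg/s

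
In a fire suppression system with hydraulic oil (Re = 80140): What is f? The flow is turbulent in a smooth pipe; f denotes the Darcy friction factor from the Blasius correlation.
Formula: f = \frac{0.316}{Re^{0.25}}
f = 0.316/80140^0.25 = 0.01878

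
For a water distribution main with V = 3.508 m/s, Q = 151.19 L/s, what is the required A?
Formula: Q = A V
Substituting knowns: 151.19 = A·3.508·1000
Solving for A: A = (151.19/1000)/3.508 = 0.0431 m²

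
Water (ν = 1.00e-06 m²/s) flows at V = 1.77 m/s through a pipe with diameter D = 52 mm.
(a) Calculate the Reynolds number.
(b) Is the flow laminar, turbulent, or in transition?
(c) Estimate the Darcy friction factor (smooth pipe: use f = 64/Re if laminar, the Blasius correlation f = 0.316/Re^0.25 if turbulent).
(a) Re = V·D/ν = 1.77·0.052/1.00e-06 = 92040
(b) Flow regime: turbulent (Re > 4000)
(c) Friction factor: f = 0.316/Re^0.25 = 0.316/92040^0.25 = 0.01814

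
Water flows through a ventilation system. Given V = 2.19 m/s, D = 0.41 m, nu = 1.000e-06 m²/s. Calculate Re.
Formula: Re = \frac{V D}{\nu}
Re = 2.19·0.41/1.000e-06 = 897900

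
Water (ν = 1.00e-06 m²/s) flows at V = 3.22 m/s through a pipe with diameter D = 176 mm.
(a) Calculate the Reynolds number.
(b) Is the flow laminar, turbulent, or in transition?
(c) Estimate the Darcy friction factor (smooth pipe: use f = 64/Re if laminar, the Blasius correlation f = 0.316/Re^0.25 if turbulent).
(a) Re = V·D/ν = 3.22·0.176/1.00e-06 = 566720
(b) Flow regime: turbulent (Re > 4000)
(c) Friction factor: f = 0.316/Re^0.25 = 0.316/566720^0.25 = 0.01152 (Blasius is strictly valid for Re ≲ 1e5; used here as the smooth-pipe estimate the problem specifies)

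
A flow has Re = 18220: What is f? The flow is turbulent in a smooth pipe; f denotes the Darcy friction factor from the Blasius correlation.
Formula: f = \frac{0.316}{Re^{0.25}}
f = 0.316/18220^0.25 = 0.0272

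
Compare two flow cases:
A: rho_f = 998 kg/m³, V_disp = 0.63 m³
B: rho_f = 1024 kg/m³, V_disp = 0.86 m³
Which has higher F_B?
F_B(A) = 6168 N, F_B(B) = 8639 N. Answer: B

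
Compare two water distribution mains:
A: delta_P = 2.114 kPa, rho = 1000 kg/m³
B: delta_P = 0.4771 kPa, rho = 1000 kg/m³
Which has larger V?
V(A) = 2.056 m/s, V(B) = 0.9768 m/s. Answer: A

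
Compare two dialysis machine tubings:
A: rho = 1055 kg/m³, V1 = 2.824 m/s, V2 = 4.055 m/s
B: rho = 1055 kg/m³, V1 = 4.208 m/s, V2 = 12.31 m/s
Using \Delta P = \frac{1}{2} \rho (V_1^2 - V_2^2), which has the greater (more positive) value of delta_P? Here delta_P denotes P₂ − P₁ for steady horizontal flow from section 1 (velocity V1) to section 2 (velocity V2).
delta_P(A) = -4.467 kPa, delta_P(B) = -70.59 kPa. Answer: A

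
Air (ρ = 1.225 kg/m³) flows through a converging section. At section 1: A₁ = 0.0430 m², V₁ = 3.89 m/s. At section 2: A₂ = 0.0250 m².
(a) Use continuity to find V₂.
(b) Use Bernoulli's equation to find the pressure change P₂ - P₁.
(a) Continuity: A₁V₁=A₂V₂ -> V₂=A₁V₁/A₂=0.0430*3.89/0.0250=6.69 m/s
(b) Bernoulli: P₂-P₁=0.5*rho*(V₁^2-V₂^2)/1000=0.5*1.225*(3.89^2-6.69^2)/1000=-0.01814 kPa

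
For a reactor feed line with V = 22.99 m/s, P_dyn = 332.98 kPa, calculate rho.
Formula: P_{dyn} = \frac{1}{2} \rho V^2
Substituting knowns: 332.98 = 0.5·rho·22.99²/1000
Solving for rho: rho = 2·(332.98·1000)/22.99² = 1260 kg/m³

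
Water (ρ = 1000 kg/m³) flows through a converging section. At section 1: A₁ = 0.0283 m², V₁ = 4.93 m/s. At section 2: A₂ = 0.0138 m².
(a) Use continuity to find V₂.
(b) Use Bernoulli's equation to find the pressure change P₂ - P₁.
(a) Continuity: A₁V₁=A₂V₂ -> V₂=A₁V₁/A₂=0.0283*4.93/0.0138=10.11 m/s
(b) Bernoulli: P₂-P₁=0.5*rho*(V₁^2-V₂^2)/1000=0.5*1000*(4.93^2-10.11^2)/1000=-38.95 kPa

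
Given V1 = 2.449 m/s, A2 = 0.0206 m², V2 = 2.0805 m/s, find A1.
Formula: V_2 = \frac{A_1 V_1}{A_2}
Substituting knowns: 2.0805 = A1·2.449/0.0206
Solving for A1: A1 = 2.0805·0.0206/2.449 = 0.0175 m²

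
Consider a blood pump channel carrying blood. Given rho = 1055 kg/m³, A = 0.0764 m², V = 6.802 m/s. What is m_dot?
Formula: \dot{m} = \rho A V
m_dot = 1055·0.0764·6.802 = 548.3 kg/s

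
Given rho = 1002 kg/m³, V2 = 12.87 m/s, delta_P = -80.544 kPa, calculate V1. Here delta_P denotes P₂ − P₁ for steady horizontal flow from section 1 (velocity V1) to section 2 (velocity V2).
Formula: \Delta P = \frac{1}{2} \rho (V_1^2 - V_2^2)
Substituting knowns: -80.544 = 0.5·1002·(V1² − 12.87²)/1000
Solving for V1: V1 = √(12.87² + 2·(-80.544·1000)/1002) = 2.207 m/s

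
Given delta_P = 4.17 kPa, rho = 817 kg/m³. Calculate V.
Formula: V = \sqrt{\frac{2 \Delta P}{\rho}}
V = √(2·(4.17·1000)/817) = 3.195 m/s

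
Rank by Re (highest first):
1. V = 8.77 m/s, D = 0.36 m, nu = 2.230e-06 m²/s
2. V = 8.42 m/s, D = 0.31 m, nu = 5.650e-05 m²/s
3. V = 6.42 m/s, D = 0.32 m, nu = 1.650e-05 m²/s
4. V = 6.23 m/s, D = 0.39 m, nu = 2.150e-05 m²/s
Case 1: Re = 1.416e+06
Case 2: Re = 46198
Case 3: Re = 124509
Case 4: Re = 113009
Ranking (highest first): 1, 3, 4, 2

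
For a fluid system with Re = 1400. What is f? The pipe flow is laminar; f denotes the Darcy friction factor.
Formula: f = \frac{64}{Re}
f = 64/1400 = 0.04571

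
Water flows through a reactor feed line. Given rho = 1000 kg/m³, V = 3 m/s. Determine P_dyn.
Formula: P_{dyn} = \frac{1}{2} \rho V^2
P_dyn = 0.5·1000·3²/1000 = 4.5 kPa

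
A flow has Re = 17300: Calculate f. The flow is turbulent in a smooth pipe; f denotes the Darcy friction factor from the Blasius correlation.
Formula: f = \frac{0.316}{Re^{0.25}}
f = 0.316/17300^0.25 = 0.02755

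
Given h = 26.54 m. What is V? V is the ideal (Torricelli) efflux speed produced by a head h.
Formula: V = \sqrt{2 g h}
V = √(2·9.81·26.54) = 22.82 m/s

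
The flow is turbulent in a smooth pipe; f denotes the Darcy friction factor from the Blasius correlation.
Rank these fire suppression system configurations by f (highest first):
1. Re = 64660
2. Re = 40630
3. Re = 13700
Case 1: f = 0.01982
Case 2: f = 0.02226
Case 3: f = 0.02921
Ranking (highest first): 3, 2, 1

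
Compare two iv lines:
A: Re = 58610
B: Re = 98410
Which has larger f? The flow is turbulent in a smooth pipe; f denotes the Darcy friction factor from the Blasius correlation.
f(A) = 0.02031, f(B) = 0.01784. Answer: A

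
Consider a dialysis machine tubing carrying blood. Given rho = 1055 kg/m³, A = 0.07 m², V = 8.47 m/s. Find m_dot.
Formula: \dot{m} = \rho A V
m_dot = 1055·0.07·8.47 = 625.5 kg/s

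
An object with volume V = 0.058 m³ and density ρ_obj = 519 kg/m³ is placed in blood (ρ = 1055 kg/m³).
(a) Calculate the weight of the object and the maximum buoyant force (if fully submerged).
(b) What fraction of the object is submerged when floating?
(a) W=rho_obj*g*V=519*9.81*0.058=295.3 N; F_B(max)=rho*g*V=1055*9.81*0.058=600.3 N
(b) Floating fraction=rho_obj/rho=519/1055=0.492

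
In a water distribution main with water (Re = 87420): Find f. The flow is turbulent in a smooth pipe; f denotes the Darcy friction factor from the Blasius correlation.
Formula: f = \frac{0.316}{Re^{0.25}}
f = 0.316/87420^0.25 = 0.01838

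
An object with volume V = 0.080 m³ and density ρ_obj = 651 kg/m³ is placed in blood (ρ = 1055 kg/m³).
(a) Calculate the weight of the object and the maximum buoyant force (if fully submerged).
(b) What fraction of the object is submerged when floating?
(a) W=rho_obj*g*V=651*9.81*0.080=510.9 N; F_B(max)=rho*g*V=1055*9.81*0.080=828.0 N
(b) Floating fraction=rho_obj/rho=651/1055=0.617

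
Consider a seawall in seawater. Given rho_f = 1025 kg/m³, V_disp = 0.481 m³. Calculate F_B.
Formula: F_B = \rho_f g V_{disp}
F_B = 1025·9.81·0.481 = 4837 N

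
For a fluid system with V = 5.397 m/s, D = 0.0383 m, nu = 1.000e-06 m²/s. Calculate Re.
Formula: Re = \frac{V D}{\nu}
Re = 5.397·0.0383/1.000e-06 = 206705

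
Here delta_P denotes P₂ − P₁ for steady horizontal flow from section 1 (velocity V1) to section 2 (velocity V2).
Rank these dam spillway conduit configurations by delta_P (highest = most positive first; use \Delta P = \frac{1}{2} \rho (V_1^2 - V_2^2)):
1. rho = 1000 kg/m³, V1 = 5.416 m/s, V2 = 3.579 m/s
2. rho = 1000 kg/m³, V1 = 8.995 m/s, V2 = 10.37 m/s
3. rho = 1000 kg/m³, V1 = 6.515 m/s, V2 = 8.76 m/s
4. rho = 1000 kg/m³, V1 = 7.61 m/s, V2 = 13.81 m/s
Case 1: delta_P = 8.262 kPa
Case 2: delta_P = -13.31 kPa
Case 3: delta_P = -17.15 kPa
Case 4: delta_P = -66.4 kPa
Ranking (highest first): 1, 2, 3, 4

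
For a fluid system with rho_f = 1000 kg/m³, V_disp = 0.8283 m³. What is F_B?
Formula: F_B = \rho_f g V_{disp}
F_B = 1000·9.81·0.8283 = 8126 N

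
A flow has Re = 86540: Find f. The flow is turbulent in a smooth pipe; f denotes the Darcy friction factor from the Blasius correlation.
Formula: f = \frac{0.316}{Re^{0.25}}
f = 0.316/86540^0.25 = 0.01842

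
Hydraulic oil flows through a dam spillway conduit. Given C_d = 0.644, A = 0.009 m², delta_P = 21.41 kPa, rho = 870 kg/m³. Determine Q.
Formula: Q = C_d A \sqrt{\frac{2 \Delta P}{\rho}}
Q = 0.644·0.009·√(2·(21.41·1000)/870)·1000 = 40.66 L/s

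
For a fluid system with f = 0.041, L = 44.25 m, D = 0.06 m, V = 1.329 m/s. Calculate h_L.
Formula: h_L = f \frac{L}{D} \frac{V^2}{2g}
h_L = 0.041·(44.25/0.06)·1.329²/(2·9.81) = 2.722 m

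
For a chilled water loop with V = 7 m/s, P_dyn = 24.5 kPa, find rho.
Formula: P_{dyn} = \frac{1}{2} \rho V^2
Substituting knowns: 24.5 = 0.5·rho·7²/1000
Solving for rho: rho = 2·(24.5·1000)/7² = 1000 kg/m³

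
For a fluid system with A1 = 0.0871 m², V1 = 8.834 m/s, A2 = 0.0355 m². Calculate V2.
Formula: V_2 = \frac{A_1 V_1}{A_2}
V2 = 0.0871·8.834/0.0355 = 21.67 m/s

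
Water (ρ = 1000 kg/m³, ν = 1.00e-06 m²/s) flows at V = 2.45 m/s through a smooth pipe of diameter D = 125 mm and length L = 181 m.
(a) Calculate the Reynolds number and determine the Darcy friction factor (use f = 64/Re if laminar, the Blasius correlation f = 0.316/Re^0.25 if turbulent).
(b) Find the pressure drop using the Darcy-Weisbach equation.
(a) Re = V·D/ν = 2.45·0.125/1.00e-06 = 306250 → turbulent (Re > 4000); f = 0.316/Re^0.25 = 0.316/306250^0.25 = 0.013433 (Blasius is strictly valid for Re ≲ 1e5; used here as the smooth-pipe estimate the problem specifies)
(b) Darcy-Weisbach: ΔP = f·(L/D)·½ρV²/1000 = 0.013433·(181/0.125)·½·1000·2.45²/1000 = 58.38 kPa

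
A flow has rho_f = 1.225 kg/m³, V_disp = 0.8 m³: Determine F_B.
Formula: F_B = \rho_f g V_{disp}
F_B = 1.225·9.81·0.8 = 9.614 N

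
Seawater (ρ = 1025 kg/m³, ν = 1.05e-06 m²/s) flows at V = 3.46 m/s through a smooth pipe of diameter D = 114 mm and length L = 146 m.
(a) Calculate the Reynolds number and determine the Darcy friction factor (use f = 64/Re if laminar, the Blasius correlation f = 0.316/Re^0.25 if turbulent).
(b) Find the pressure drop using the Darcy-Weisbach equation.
(a) Re = V·D/ν = 3.46·0.114/1.05e-06 = 375660 → turbulent (Re > 4000); f = 0.316/Re^0.25 = 0.316/375660^0.25 = 0.012764 (Blasius is strictly valid for Re ≲ 1e5; used here as the smooth-pipe estimate the problem specifies)
(b) Darcy-Weisbach: ΔP = f·(L/D)·½ρV²/1000 = 0.012764·(146/0.114)·½·1025·3.46²/1000 = 100.3 kPa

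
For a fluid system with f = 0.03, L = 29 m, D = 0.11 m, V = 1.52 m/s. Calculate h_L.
Formula: h_L = f \frac{L}{D} \frac{V^2}{2g}
h_L = 0.03·(29/0.11)·1.52²/(2·9.81) = 0.9314 m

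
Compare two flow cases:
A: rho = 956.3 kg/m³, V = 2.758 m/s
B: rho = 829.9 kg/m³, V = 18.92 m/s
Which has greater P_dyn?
P_dyn(A) = 3.637 kPa, P_dyn(B) = 148.5 kPa. Answer: B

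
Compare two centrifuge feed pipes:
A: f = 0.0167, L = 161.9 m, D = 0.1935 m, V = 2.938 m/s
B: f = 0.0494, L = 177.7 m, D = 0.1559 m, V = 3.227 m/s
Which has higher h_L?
h_L(A) = 6.147 m, h_L(B) = 29.89 m. Answer: B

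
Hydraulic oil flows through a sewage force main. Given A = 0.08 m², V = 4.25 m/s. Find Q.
Formula: Q = A V
Q = 0.08·4.25·1000 = 340 L/s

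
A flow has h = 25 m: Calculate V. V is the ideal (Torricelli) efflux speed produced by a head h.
Formula: V = \sqrt{2 g h}
V = √(2·9.81·25) = 22.15 m/s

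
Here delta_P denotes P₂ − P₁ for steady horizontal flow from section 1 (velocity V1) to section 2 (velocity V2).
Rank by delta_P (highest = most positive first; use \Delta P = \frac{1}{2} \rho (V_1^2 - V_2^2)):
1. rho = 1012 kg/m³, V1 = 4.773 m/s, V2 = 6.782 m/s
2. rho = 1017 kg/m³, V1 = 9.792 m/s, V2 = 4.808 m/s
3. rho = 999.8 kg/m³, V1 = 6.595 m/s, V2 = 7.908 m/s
Case 1: delta_P = -11.75 kPa
Case 2: delta_P = 37 kPa
Case 3: delta_P = -9.519 kPa
Ranking (highest first): 2, 3, 1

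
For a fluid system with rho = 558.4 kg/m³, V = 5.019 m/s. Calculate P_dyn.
Formula: P_{dyn} = \frac{1}{2} \rho V^2
P_dyn = 0.5·558.4·5.019²/1000 = 7.033 kPa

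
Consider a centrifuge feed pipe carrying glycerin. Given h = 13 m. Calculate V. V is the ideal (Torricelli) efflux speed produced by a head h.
Formula: V = \sqrt{2 g h}
V = √(2·9.81·13) = 15.97 m/s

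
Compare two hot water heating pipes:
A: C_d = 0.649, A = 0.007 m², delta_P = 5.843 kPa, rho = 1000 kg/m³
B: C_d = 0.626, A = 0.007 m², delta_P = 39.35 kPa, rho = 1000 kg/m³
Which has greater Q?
Q(A) = 15.53 L/s, Q(B) = 38.87 L/s. Answer: B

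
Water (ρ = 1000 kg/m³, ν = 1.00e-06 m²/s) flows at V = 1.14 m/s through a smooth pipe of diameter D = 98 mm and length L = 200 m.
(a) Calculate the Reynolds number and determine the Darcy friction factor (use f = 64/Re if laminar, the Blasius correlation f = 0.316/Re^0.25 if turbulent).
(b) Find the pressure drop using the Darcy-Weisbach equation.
(a) Re = V·D/ν = 1.14·0.098/1.00e-06 = 111720 → turbulent (Re > 4000); f = 0.316/Re^0.25 = 0.316/111720^0.25 = 0.017284 (Blasius is strictly valid for Re ≲ 1e5; used here as the smooth-pipe estimate the problem specifies)
(b) Darcy-Weisbach: ΔP = f·(L/D)·½ρV²/1000 = 0.017284·(200/0.098)·½·1000·1.14²/1000 = 22.92 kPa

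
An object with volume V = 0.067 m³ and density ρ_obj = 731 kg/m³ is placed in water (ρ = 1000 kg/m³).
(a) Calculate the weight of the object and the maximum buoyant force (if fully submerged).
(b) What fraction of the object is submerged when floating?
(a) W=rho_obj*g*V=731*9.81*0.067=480.5 N; F_B(max)=rho*g*V=1000*9.81*0.067=657.3 N
(b) Floating fraction=rho_obj/rho=731/1000=0.731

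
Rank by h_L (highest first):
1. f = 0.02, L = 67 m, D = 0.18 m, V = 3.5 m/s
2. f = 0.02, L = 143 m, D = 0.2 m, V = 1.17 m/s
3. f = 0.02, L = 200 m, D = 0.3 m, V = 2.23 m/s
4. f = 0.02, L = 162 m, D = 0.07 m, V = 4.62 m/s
Case 1: h_L = 4.648 m
Case 2: h_L = 0.9977 m
Case 3: h_L = 3.379 m
Case 4: h_L = 50.35 m
Ranking (highest first): 4, 1, 3, 2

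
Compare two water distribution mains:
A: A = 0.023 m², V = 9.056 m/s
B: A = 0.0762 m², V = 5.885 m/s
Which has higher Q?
Q(A) = 208.3 L/s, Q(B) = 448.4 L/s. Answer: B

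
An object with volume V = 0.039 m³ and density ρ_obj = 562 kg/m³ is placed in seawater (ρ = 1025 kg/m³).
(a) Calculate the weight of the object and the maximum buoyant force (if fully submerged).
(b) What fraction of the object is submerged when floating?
(a) W=rho_obj*g*V=562*9.81*0.039=215.0 N; F_B(max)=rho*g*V=1025*9.81*0.039=392.2 N
(b) Floating fraction=rho_obj/rho=562/1025=0.548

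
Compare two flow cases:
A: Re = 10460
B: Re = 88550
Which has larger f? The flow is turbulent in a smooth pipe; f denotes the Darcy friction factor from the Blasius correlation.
f(A) = 0.03125, f(B) = 0.01832. Answer: A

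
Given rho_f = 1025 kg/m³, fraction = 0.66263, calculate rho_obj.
Formula: f_{sub} = \frac{\rho_{obj}}{\rho_f}
Substituting knowns: 0.66263 = rho_obj/1025
Solving for rho_obj: rho_obj = 0.66263·1025 = 679.2 kg/m³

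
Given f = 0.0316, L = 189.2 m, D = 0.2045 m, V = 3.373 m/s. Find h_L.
Formula: h_L = f \frac{L}{D} \frac{V^2}{2g}
h_L = 0.0316·(189.2/0.2045)·3.373²/(2·9.81) = 16.95 m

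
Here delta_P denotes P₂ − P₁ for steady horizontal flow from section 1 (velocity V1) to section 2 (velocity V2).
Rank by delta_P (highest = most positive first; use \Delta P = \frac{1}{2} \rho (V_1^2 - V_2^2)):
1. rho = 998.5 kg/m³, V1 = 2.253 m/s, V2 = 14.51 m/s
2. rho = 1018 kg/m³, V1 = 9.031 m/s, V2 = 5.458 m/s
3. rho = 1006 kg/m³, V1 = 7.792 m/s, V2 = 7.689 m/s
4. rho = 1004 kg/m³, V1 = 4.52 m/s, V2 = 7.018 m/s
Case 1: delta_P = -102.6 kPa
Case 2: delta_P = 26.35 kPa
Case 3: delta_P = 0.8021 kPa
Case 4: delta_P = -14.47 kPa
Ranking (highest first): 2, 3, 4, 1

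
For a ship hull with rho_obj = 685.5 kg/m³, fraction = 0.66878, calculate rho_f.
Formula: f_{sub} = \frac{\rho_{obj}}{\rho_f}
Substituting knowns: 0.66878 = 685.5/rho_f
Solving for rho_f: rho_f = 685.5/0.66878 = 1025 kg/m³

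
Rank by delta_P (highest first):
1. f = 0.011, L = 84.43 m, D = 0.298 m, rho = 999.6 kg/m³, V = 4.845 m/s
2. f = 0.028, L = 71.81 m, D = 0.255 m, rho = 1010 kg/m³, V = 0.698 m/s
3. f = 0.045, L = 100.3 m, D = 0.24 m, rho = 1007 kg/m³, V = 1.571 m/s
Case 1: delta_P = 36.56 kPa
Case 2: delta_P = 1.94 kPa
Case 3: delta_P = 23.37 kPa
Ranking (highest first): 1, 3, 2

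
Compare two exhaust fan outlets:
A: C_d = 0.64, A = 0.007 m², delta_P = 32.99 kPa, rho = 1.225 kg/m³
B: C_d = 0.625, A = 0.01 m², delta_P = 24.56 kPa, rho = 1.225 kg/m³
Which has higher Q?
Q(A) = 1040 L/s, Q(B) = 1252 L/s. Answer: B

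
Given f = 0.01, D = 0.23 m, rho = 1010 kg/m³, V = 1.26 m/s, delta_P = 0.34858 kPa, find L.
Formula: \Delta P = f \frac{L}{D} \frac{\rho V^2}{2}
Substituting knowns: 0.34858 = 0.01·(L/0.23)·0.5·1010·1.26²/1000
Solving for L: L = (0.34858·1000)·0.23/(0.01·0.5·1010·1.26²) = 10 m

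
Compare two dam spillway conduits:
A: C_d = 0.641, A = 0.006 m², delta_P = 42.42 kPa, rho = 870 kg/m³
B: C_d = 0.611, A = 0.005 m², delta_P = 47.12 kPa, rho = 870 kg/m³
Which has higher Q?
Q(A) = 37.98 L/s, Q(B) = 31.8 L/s. Answer: A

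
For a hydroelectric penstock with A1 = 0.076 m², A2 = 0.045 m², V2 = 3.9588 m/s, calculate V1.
Formula: V_2 = \frac{A_1 V_1}{A_2}
Substituting knowns: 3.9588 = 0.076·V1/0.045
Solving for V1: V1 = 3.9588·0.045/0.076 = 2.344 m/s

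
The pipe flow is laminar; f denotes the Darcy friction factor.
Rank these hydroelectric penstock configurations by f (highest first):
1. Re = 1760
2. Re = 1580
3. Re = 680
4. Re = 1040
Case 1: f = 0.03636
Case 2: f = 0.04051
Case 3: f = 0.09412
Case 4: f = 0.06154
Ranking (highest first): 3, 4, 2, 1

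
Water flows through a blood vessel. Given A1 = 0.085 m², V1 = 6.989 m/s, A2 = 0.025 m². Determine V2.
Formula: V_2 = \frac{A_1 V_1}{A_2}
V2 = 0.085·6.989/0.025 = 23.76 m/s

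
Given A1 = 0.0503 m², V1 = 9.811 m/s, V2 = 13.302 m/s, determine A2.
Formula: V_2 = \frac{A_1 V_1}{A_2}
Substituting knowns: 13.302 = 0.0503·9.811/A2
Solving for A2: A2 = 0.0503·9.811/13.302 = 0.0371 m²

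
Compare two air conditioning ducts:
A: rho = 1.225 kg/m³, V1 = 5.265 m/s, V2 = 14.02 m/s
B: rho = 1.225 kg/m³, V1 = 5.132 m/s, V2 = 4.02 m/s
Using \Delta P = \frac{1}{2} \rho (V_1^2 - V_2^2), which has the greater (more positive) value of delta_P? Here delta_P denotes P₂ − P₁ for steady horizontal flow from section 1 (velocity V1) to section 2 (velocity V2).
delta_P(A) = -0.1034 kPa, delta_P(B) = 0.006233 kPa. Answer: B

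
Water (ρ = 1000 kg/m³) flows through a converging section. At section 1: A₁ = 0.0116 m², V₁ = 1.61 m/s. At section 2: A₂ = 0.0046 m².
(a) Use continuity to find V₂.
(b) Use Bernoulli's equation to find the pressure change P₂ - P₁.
(a) Continuity: A₁V₁=A₂V₂ -> V₂=A₁V₁/A₂=0.0116*1.61/0.0046=4.06 m/s
(b) Bernoulli: P₂-P₁=0.5*rho*(V₁^2-V₂^2)/1000=0.5*1000*(1.61^2-4.06^2)/1000=-6.946 kPa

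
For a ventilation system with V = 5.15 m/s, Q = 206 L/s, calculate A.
Formula: Q = A V
Substituting knowns: 206 = A·5.15·1000
Solving for A: A = (206/1000)/5.15 = 0.04 m²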